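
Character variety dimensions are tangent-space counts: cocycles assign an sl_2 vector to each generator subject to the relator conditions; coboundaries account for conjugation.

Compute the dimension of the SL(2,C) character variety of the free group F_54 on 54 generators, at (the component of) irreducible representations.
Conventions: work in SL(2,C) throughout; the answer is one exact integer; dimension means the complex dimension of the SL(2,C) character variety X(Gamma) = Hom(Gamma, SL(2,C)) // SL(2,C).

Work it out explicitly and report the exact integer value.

Here Gamma is free of rank 54 — no relator constrains a cocycle.
So Z^1 = (sl_2)^54 in full: dim Z^1 = 162.
At an irreducible rho the centralizer of the image in sl_2 is 0, so the coboundary map sl_2 -> Z^1 is injective: dim B^1 = 3.
Therefore dim X = 162 - 3 = 159.

159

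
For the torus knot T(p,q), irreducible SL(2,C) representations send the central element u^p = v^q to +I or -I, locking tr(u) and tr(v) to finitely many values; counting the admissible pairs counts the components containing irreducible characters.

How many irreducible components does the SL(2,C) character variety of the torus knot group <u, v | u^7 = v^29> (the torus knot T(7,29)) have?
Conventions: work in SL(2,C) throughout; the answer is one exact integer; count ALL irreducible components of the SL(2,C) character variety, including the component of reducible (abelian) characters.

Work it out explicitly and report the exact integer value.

85

In the torus knot group T(7,29), u^7 = v^29 is central, so an irreducible representation sends it to +I or -I (Schur).
On an irreducible component, tr(u) is locked at 2*cos(pi*alpha/7) for some alpha in 1..6, and tr(v) at 2*cos(pi*beta/29) for some beta in 1..28.
Consistency of u^7 = (-1)^alpha I with v^29 = (-1)^beta I forces alpha = beta (mod 2).
count pairs: odd alpha (3 choices) x odd beta (14), plus even alpha (3) x even beta (14): 3*14 + 3*14 = 84.
Total: 84 irreducible-character components + 1 reducible (abelian) component = 85.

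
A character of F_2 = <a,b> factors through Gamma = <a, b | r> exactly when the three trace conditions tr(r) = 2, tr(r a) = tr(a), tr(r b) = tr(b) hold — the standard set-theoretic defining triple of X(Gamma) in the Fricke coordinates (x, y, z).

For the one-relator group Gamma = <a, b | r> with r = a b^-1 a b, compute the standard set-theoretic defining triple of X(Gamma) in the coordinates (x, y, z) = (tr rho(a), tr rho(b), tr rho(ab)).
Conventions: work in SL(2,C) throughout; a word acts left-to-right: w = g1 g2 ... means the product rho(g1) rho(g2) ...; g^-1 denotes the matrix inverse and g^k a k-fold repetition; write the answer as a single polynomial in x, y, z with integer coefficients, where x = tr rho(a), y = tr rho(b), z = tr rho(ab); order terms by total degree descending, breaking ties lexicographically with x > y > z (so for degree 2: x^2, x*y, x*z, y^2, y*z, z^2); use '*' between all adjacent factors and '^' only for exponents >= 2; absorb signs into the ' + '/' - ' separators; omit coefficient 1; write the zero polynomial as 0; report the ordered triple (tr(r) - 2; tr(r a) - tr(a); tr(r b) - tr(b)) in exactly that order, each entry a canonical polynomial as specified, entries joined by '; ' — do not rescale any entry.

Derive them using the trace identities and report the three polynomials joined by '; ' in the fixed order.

reduce: tr(a b a) = tr(a) tr(b a) - tr(b)  (reduce the a square) = x*z - y
reduce: tr(a b a b) = tr(b a) tr(b a) - tr(1)  (split on b) = z^2 - 2
tr(a b^-1 a b) = tr(a b a) tr(b) - tr(a b a b)  (eliminate b^-1) = x*y*z - y^2 - z^2 + 2
tr(a b a^2) = tr(a) tr(b a^2) - tr(b a) = x^2*z - x*y - z
so tr(b a b) = tr(b) tr(a b) - tr(a) = y*z - x
reduce: tr(a b a^2 b) = tr(a) tr(b a b a) - tr(b a b) = x*z^2 - y*z - x
so tr(a b^-1 a b a) = tr(a b a^2) tr(b) - tr(a b a^2 b) = x^2*y*z - x*y^2 - x*z^2 + x
so tr(b^2) = tr(b) tr(b) - tr(1)   [square of b] = y^2 - 2
tr(a b^2 a) = tr(a) tr(b^2 a) - tr(b^2)   [square of a] = x*y*z - x^2 - y^2 + 2
so tr(a b^2 a b) = tr(b) tr(a b a b) - tr(a b a)   [square of b] = y*z^2 - x*z - y
so tr(a b^-1 a b^2) = tr(a b^2 a) tr(b) - tr(a b^2 a b)   [inverse elimination on b] = x*y^2*z - x^2*y - y^3 - y*z^2 + x*z + 3*y
assemble the triple (tr(r) - 2; tr(r a) - x; tr(r b) - y)

x*y*z - y^2 - z^2; x^2*y*z - x*y^2 - x*z^2; x*y^2*z - x^2*y - y^3 - y*z^2 + x*z + 2*y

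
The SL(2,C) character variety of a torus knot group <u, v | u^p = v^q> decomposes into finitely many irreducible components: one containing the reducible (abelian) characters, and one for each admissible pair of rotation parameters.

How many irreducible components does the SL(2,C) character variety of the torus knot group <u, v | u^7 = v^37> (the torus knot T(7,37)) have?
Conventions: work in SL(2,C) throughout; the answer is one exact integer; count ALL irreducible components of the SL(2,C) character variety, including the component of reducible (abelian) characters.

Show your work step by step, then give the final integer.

109

Gamma = < u, v | u^7 = v^37 > (torus knot T(7,37)); the central element u^7 = v^37 acts as +I or -I in any irreducible SL(2,C) representation.
This locks tr(u) to 2*cos(pi*alpha/7), alpha in 1..6, and tr(v) to 2*cos(pi*beta/37), beta in 1..36, on each component of irreducible characters.
Consistency of u^7 = (-1)^alpha I with v^37 = (-1)^beta I forces alpha = beta (mod 2).
count pairs: odd alpha (3 choices) x odd beta (18), plus even alpha (3) x even beta (18): 3*18 + 3*18 = 108.
components with irreducible characters: 108; plus the single component of reducible (abelian) characters: total 109.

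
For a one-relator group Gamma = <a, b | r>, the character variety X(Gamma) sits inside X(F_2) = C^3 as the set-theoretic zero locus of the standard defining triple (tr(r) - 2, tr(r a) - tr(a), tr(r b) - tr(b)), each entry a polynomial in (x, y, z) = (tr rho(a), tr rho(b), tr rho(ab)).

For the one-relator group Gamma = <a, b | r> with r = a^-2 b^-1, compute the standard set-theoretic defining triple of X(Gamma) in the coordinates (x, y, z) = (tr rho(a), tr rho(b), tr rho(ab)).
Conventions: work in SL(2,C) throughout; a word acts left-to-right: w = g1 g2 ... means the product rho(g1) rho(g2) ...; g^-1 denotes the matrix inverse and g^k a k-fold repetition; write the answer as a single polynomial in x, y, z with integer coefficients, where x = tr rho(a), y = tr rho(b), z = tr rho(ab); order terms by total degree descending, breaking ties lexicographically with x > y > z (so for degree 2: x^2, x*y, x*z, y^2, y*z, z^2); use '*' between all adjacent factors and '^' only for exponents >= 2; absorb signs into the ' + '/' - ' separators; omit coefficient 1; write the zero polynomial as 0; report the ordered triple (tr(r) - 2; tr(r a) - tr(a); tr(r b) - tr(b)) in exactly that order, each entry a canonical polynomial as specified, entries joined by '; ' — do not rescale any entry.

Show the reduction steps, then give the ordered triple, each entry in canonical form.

tr(b^-1) = tr(b) = y
apply: tr(b^-1 a) = tr(a) tr(b) - tr(a b) = x*y - z
use: tr(a^-1 b^-1) = tr(b^-1) tr(a) - tr(b^-1 a) = z
tr(a^-2 b^-1) = tr(a^-1 b^-1) tr(a) - tr(a^-1 b^-1 a) = x*z - y
tr(a^-2) = tr(a^-1) tr(a) - tr(1) = x^2 - 2
assemble the triple (tr(r) - 2; tr(r a) - x; tr(r b) - y)

x*z - y - 2; -x + z; x^2 - y - 2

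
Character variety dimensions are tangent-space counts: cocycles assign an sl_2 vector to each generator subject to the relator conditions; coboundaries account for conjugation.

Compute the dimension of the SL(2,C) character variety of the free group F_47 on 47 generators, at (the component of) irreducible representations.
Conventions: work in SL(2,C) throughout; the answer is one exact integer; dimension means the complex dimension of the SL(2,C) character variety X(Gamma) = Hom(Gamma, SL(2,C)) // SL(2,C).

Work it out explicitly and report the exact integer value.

Here Gamma is free of rank 47 — no relator constrains a cocycle.
A cocycle picks one sl_2 vector per generator freely, giving dim Z^1 = 3*47 = 141.
Irreducibility makes the coboundary map sl_2 -> Z^1 injective (trivial centralizer), so dim B^1 = 3.
dim X = dim H^1 = dim Z^1 - dim B^1 = 141 - 3 = 138.

138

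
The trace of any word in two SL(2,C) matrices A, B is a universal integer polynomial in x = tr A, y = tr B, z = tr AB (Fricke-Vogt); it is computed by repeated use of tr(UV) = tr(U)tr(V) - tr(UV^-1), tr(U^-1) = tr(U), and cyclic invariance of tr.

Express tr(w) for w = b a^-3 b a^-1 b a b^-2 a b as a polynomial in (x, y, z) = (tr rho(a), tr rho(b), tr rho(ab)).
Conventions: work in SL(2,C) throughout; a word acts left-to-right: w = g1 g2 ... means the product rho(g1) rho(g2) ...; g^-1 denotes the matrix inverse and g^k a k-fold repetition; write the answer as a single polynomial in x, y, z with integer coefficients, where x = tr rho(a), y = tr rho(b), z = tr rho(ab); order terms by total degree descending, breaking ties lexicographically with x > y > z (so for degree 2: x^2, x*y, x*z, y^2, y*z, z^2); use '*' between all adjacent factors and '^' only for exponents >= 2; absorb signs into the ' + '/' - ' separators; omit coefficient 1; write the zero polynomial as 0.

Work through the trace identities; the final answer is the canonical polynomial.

x^5*y^5*z - x^6*y^4 - x^4*y^6 - 3*x^4*y^4*z^2 + x^5*y^3*z + 3*x^3*y^3*z^3 + x^6*y^2 + 7*x^4*y^4 + x^4*y^2*z^2 + 2*x^2*y^6 + 4*x^2*y^4*z^2 - x^2*y^2*z^4 - x^5*y*z - 10*x^3*y^3*z - x^3*y*z^3 - 3*x*y^5*z - 4*x*y^3*z^3 - 6*x^4*y^2 - 10*x^2*y^4 + x^2*y^2*z^2 + y^4*z^2 + y^2*z^4 + 6*x^3*y*z + 15*x*y^3*z + 2*x*y*z^3 + 8*x^2*y^2 - y^4 - 5*y^2*z^2 - 10*x*y*z + 4*y^2 + z^2 - 2

tr(b^2 a) = tr(b)*tr(a b) - tr(a) = y*z - x
tr(b^2) = tr(b)*tr(b) - tr(1) = y^2 - 2
tr(b a^2 b) = tr(a)*tr(b^2 a) - tr(b^2) = x*y*z - x^2 - y^2 + 2
use: tr(b a^2) = tr(a)*tr(b a) - tr(b) = x*z - y
use: tr(a^2 b^3) = tr(b)*tr(b a^2 b) - tr(b a^2) = x*y^2*z - x^2*y - y^3 - x*z + 3*y
tr(b^2 a^2 b^2) = tr(b)*tr(a^2 b^3) - tr(a^2 b^2) = x*y^3*z - x^2*y^2 - y^4 - 2*x*y*z + x^2 + 4*y^2 - 2
apply: tr(a b a b) = tr(b a)*tr(b a) - tr(1) = z^2 - 2
tr(b^2 a b a) = tr(b)*tr(a b a b) - tr(a b a) = y*z^2 - x*z - y
tr(b^2 a b) = tr(b)*tr(b a b) - tr(b a) = y^2*z - x*y - z
tr(a^2 b^2 a b) = tr(a)*tr(b^2 a b a) - tr(b^2 a b) = x*y*z^2 - x^2*z - y^2*z + z
tr(a^3 b) = tr(a)*tr(a b a) - tr(a b) = x^2*z - x*y - z
apply: tr(a^2) = tr(a)*tr(a) - tr(1) = x^2 - 2
apply: tr(a^3) = tr(a)*tr(a^2) - tr(a) = x^3 - 3*x
apply: tr(a^2 b^2 a) = tr(b)*tr(a^3 b) - tr(a^3) = x^2*y*z - x^3 - x*y^2 - y*z + 3*x
use: tr(b^2 a^2 b^2 a) = tr(b)*tr(a^2 b^2 a b) - tr(a^2 b^2 a) = x*y^2*z^2 - 2*x^2*y*z - y^3*z + x^3 + x*y^2 + 2*y*z - 3*x
apply: tr(b^2 a^2 b^2 a^-1) = tr(b^2 a^2 b^2)*tr(a) - tr(b^2 a^2 b^2 a) = x^2*y^3*z - x^3*y^2 - x*y^4 - x*y^2*z^2 + y^3*z + 3*x*y^2 - 2*y*z + x
apply: tr(b a^2 b^2 a^-2 b) = tr(b^2 a^2 b^2 a^-1)*tr(a) - tr(b^2 a^2 b^2) = x^3*y^3*z - x^4*y^2 - x^2*y^4 - x^2*y^2*z^2 + 4*x^2*y^2 + y^4 - 4*y^2 + 2
tr(a b a^2 b) = tr(a)*tr(b a b a) - tr(b a b) = x*z^2 - y*z - x
use: tr(b a b a^2 b^2) = tr(b)*tr(a b a^2 b^2) - tr(a b a^2 b) = x*y^2*z^2 - x^2*y*z - y^3*z - x*z^2 + 2*y*z + x
tr(b a b a b a) = tr(a b)*tr(a b a b) - tr(a^-1 b^-1) = z^3 - 3*z
tr(a b a b a^2 b) = tr(a)*tr(b a b a b a) - tr(b a b a b) = x*z^3 - y*z^2 - 2*x*z + y
use: tr(a b a b a^2) = tr(a)*tr(a b a b a) - tr(a b a b) = x^2*z^2 - x*y*z - x^2 - z^2 + 2
tr(b a b a^2 b^2 a) = tr(b)*tr(a b a b a^2 b) - tr(a b a b a^2) = x*y*z^3 - x^2*z^2 - y^2*z^2 - x*y*z + x^2 + y^2 + z^2 - 2
tr(a^-1 b a b a^2 b^2) = tr(b a b a^2 b^2)*tr(a) - tr(b a b a^2 b^2 a) = x^2*y^2*z^2 - x^3*y*z - x*y^3*z - x*y*z^3 + y^2*z^2 + 3*x*y*z - y^2 - z^2 + 2
apply: tr(b a^2 b^2 a^-2 b a) = tr(a^-1 b a b a^2 b^2)*tr(a) - tr(a^-1 b a b a^2 b^2 a) = x^3*y^2*z^2 - x^4*y*z - x^2*y^3*z - x^2*y*z^3 + 4*x^2*y*z + y^3*z - x*y^2 - 2*y*z + x
apply: tr(a^-1 b a^-1 b a^2 b^2 a^-1) = tr(b a^2 b^2 a^-2 b)*tr(a) - tr(b a^2 b^2 a^-2 b a) = x^4*y^3*z - x^5*y^2 - x^3*y^4 - 2*x^3*y^2*z^2 + x^4*y*z + x^2*y^3*z + x^2*y*z^3 + 4*x^3*y^2 + x*y^4 - 4*x^2*y*z - y^3*z - 3*x*y^2 + 2*y*z + x
apply: tr(b a^-1 b a^2 b^2) = tr(b a^2 b^3)*tr(a) - tr(b a^2 b^3 a) = x^2*y^3*z - x^3*y^2 - x*y^4 - x*y^2*z^2 - x^2*y*z + y^3*z + x^3 + 4*x*y^2 + x*z^2 - 2*y*z - 3*x
tr(b a^-1 b a^2 b^2 a) = tr(b a^2 b^2 a b)*tr(a) - tr(b a^2 b^2 a b a) = x^2*y^2*z^2 - 2*x^3*y*z - x*y^3*z - x*y*z^3 + x^4 + x^2*y^2 + x^2*z^2 + y^2*z^2 + 3*x*y*z - 4*x^2 - y^2 - z^2 + 2
tr(a^-1 b a^-1 b a^2 b^2) = tr(b a^-1 b a^2 b^2)*tr(a) - tr(b a^-1 b a^2 b^2 a) = x^3*y^3*z - x^4*y^2 - x^2*y^4 - 2*x^2*y^2*z^2 + x^3*y*z + 2*x*y^3*z + x*y*z^3 + 3*x^2*y^2 - y^2*z^2 - 5*x*y*z + x^2 + y^2 + z^2 - 2
tr(a b^2 a^-3 b a^-1 b a) = tr(a^-1 b a^-1 b a^2 b^2 a^-1)*tr(a) - tr(a^-1 b a^-1 b a^2 b^2) = x^5*y^3*z - x^6*y^2 - x^4*y^4 - 2*x^4*y^2*z^2 + x^5*y*z + x^3*y*z^3 + 5*x^4*y^2 + 2*x^2*y^4 + 2*x^2*y^2*z^2 - 5*x^3*y*z - 3*x*y^3*z - x*y*z^3 - 6*x^2*y^2 + y^2*z^2 + 7*x*y*z - y^2 - z^2 + 2
tr(b a b a b^2) = tr(b)*tr(b a b a b) - tr(b a b a) = y^2*z^2 - x*y*z - y^2 - z^2 + 2
tr(b a b a b^3) = tr(b)*tr(b a b a b^2) - tr(b a b a b) = y^3*z^2 - x*y^2*z - y^3 - 2*y*z^2 + x*z + 3*y
tr(b a b a b a b) = tr(b)*tr(a b a b a b) - tr(a b a b a) = y*z^3 - x*z^2 - 2*y*z + x
tr(b a b a b^3 a) = tr(b)*tr(b a b a b a b) - tr(b a b a b a) = y^2*z^3 - x*y*z^2 - 2*y^2*z - z^3 + x*y + 3*z
apply: tr(b a^-1 b a b a b^2) = tr(b a b a b^3)*tr(a) - tr(b a b a b^3 a) = x*y^3*z^2 - x^2*y^2*z - y^2*z^3 - x*y^3 - x*y*z^2 + x^2*z + 2*y^2*z + z^3 + 2*x*y - 3*z
use: tr(b a b a b^2 a b) = tr(b)*tr(a b^2 a b a b) - tr(a b^2 a b a) = y^2*z^3 - 2*x*y*z^2 + x^2*z - y^2*z + x*y - z
use: tr(a b a b a b a b) = tr(b a)*tr(b a b a b a) - tr(b^-1 a^-1 b^-1 a^-1) = z^4 - 4*z^2 + 2
apply: tr(b a b a b^2 a b a) = tr(b)*tr(a b a b a b a b) - tr(a b a b a b a) = y*z^4 - x*z^3 - 3*y*z^2 + 2*x*z + y
use: tr(b a^-1 b a b a b^2 a) = tr(b a b a b^2 a b)*tr(a) - tr(b a b a b^2 a b a) = x*y^2*z^3 - 2*x^2*y*z^2 - y*z^4 + x^3*z - x*y^2*z + x*z^3 + x^2*y + 3*y*z^2 - 3*x*z - y
tr(b a^-1 b a b a b^2 a^-1) = tr(b a^-1 b a b a b^2)*tr(a) - tr(b a^-1 b a b a b^2 a) = x^2*y^3*z^2 - x^3*y^2*z - 2*x*y^2*z^3 - x^2*y^3 + x^2*y*z^2 + y*z^4 + 3*x*y^2*z + x^2*y - 3*y*z^2 + y
apply: tr(a^-2 b a^-1 b a b a b^2) = tr(b a^-1 b a b a b^2 a^-1)*tr(a) - tr(b a^-1 b a b a b^2) = x^3*y^3*z^2 - x^4*y^2*z - 2*x^2*y^2*z^3 - x^3*y^3 + x^3*y*z^2 - x*y^3*z^2 + x*y*z^4 + 4*x^2*y^2*z + y^2*z^3 + x^3*y + x*y^3 - 2*x*y*z^2 - x^2*z - 2*y^2*z - z^3 - x*y + 3*z
apply: tr(a b^2 a^-3 b a^-1 b a b) = tr(a^-2 b a^-1 b a b a b^2)*tr(a) - tr(a^-2 b a^-1 b a b a b^2 a) = x^4*y^3*z^2 - x^5*y^2*z - 2*x^3*y^2*z^3 - x^4*y^3 + x^4*y*z^2 - 2*x^2*y^3*z^2 + x^2*y*z^4 + 5*x^3*y^2*z + 3*x*y^2*z^3 + x^4*y + 2*x^2*y^3 - 3*x^2*y*z^2 - y*z^4 - x^3*z - 5*x*y^2*z - x*z^3 - 2*x^2*y + 3*y*z^2 + 3*x*z - y
use: tr(b^-1 a b^2 a^-3 b a^-1 b a) = tr(a b^2 a^-3 b a^-1 b a)*tr(b) - tr(a b^2 a^-3 b a^-1 b a b) = x^5*y^4*z - x^6*y^3 - x^4*y^5 - 3*x^4*y^3*z^2 + 2*x^5*y^2*z + 3*x^3*y^2*z^3 + 6*x^4*y^3 - x^4*y*z^2 + 2*x^2*y^5 + 4*x^2*y^3*z^2 - x^2*y*z^4 - 10*x^3*y^2*z - 3*x*y^4*z - 4*x*y^2*z^3 - x^4*y - 8*x^2*y^3 + 3*x^2*y*z^2 + y^3*z^2 + y*z^4 + x^3*z + 12*x*y^2*z + x*z^3 + 2*x^2*y - y^3 - 4*y*z^2 - 3*x*z + 3*y
tr(b a^-3 b a^-1 b a b^-2 a b) = tr(b^-1 a b^2 a^-3 b a^-1 b a)*tr(b) - tr(b^-1 a b^2 a^-3 b a^-1 b a b) = x^5*y^5*z - x^6*y^4 - x^4*y^6 - 3*x^4*y^4*z^2 + x^5*y^3*z + 3*x^3*y^3*z^3 + x^6*y^2 + 7*x^4*y^4 + x^4*y^2*z^2 + 2*x^2*y^6 + 4*x^2*y^4*z^2 - x^2*y^2*z^4 - x^5*y*z - 10*x^3*y^3*z - x^3*y*z^3 - 3*x*y^5*z - 4*x*y^3*z^3 - 6*x^4*y^2 - 10*x^2*y^4 + x^2*y^2*z^2 + y^4*z^2 + y^2*z^4 + 6*x^3*y*z + 15*x*y^3*z + 2*x*y*z^3 + 8*x^2*y^2 - y^4 - 5*y^2*z^2 - 10*x*y*z + 4*y^2 + z^2 - 2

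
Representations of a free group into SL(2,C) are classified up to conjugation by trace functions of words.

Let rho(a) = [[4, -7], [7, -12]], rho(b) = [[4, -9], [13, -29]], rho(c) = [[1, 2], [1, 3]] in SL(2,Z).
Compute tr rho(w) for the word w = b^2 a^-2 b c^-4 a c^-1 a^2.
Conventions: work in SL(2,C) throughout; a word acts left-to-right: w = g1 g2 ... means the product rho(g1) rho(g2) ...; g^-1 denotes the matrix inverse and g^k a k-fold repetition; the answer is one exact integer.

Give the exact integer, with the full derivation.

rho(b) = [[4, -9], [13, -29]]
... * rho(b) = [[4, -9], [13, -29]]  ->  [[-101, 225], [-325, 724]]
... * rho(a^-1) = [[-12, 7], [-7, 4]]  ->  [[-363, 193], [-1168, 621]]
... * rho(a^-1) = [[-12, 7], [-7, 4]]  ->  [[3005, -1769], [9669, -5692]]
... * rho(b) = [[4, -9], [13, -29]]  ->  [[-10977, 24256], [-35320, 78047]]
... * rho(c^-1) = [[3, -2], [-1, 1]]  ->  [[-57187, 46210], [-184007, 148687]]
... * rho(c^-1) = [[3, -2], [-1, 1]]  ->  [[-217771, 160584], [-700708, 516701]]
... * rho(c^-1) = [[3, -2], [-1, 1]]  ->  [[-813897, 596126], [-2618825, 1918117]]
... * rho(c^-1) = [[3, -2], [-1, 1]]  ->  [[-3037817, 2223920], [-9774592, 7155767]]
... * rho(a) = [[4, -7], [7, -12]]  ->  [[3416172, -5422321], [10992001, -17447060]]
... * rho(c^-1) = [[3, -2], [-1, 1]]  ->  [[15670837, -12254665], [50423063, -39431062]]
... * rho(a) = [[4, -7], [7, -12]]  ->  [[-23099307, 37360121], [-74325182, 120211303]]
... * rho(a) = [[4, -7], [7, -12]]  ->  [[169123619, -286626303], [544178393, -922259362]]
tr = 169123619 + -922259362 = -753135743

-753135743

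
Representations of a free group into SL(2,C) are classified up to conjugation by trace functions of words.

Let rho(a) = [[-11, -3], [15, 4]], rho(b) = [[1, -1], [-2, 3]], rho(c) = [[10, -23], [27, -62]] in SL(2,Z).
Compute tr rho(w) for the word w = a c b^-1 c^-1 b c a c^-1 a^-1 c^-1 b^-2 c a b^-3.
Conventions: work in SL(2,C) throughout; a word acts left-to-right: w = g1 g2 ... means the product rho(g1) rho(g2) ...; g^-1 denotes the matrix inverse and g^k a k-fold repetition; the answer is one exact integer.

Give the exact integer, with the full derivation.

446537867784214984

rho(a) = [[-11, -3], [15, 4]]
... * rho(c) = [[10, -23], [27, -62]]  ->  [[-191, 439], [258, -593]]
... * rho(b^-1) = [[3, 1], [2, 1]]  ->  [[305, 248], [-412, -335]]
... * rho(c^-1) = [[-62, 23], [-27, 10]]  ->  [[-25606, 9495], [34589, -12826]]
... * rho(b) = [[1, -1], [-2, 3]]  ->  [[-44596, 54091], [60241, -73067]]
... * rho(c) = [[10, -23], [27, -62]]  ->  [[1014497, -2327934], [-1370399, 3144611]]
... * rho(a) = [[-11, -3], [15, 4]]  ->  [[-46078477, -12355227], [62243554, 16689641]]
... * rho(c^-1) = [[-62, 23], [-27, 10]]  ->  [[3190456703, -1183357241], [-4309720655, 1598498152]]
... * rho(a^-1) = [[4, 3], [-15, -11]]  ->  [[30512185427, 22588299760], [-41216354900, -30512641637]]
... * rho(c^-1) = [[-62, 23], [-27, 10]]  ->  [[-2501639589994, 927663262421], [3379255327999, -1253102579070]]
... * rho(b^-1) = [[3, 1], [2, 1]]  ->  [[-5649592245140, -1573976327573], [7631560825857, 2126152748929]]
... * rho(b^-1) = [[3, 1], [2, 1]]  ->  [[-20096729390566, -7223568572713], [27146987975429, 9757713574786]]
... * rho(c) = [[10, -23], [27, -62]]  ->  [[-396003645368911, 910086027491224], [534928146273512, -1229358965071599]]
... * rho(a) = [[-11, -3], [15, 4]]  ->  [[18007330511426381, 4828355046071629], [-24324594085082617, -6522220299106932]]
... * rho(b^-1) = [[3, 1], [2, 1]]  ->  [[63678701626422401, 22835685557498010], [-86018222853461715, -30846814384189549]]
... * rho(b^-1) = [[3, 1], [2, 1]]  ->  [[236707475994263223, 86514387183920411], [-319748297328764243, -116865037237651264]]
... * rho(b^-1) = [[3, 1], [2, 1]]  ->  [[883151202350630491, 323221863178183634], [-1192974966461595257, -436613334566415507]]
tr = 883151202350630491 + -436613334566415507 = 446537867784214984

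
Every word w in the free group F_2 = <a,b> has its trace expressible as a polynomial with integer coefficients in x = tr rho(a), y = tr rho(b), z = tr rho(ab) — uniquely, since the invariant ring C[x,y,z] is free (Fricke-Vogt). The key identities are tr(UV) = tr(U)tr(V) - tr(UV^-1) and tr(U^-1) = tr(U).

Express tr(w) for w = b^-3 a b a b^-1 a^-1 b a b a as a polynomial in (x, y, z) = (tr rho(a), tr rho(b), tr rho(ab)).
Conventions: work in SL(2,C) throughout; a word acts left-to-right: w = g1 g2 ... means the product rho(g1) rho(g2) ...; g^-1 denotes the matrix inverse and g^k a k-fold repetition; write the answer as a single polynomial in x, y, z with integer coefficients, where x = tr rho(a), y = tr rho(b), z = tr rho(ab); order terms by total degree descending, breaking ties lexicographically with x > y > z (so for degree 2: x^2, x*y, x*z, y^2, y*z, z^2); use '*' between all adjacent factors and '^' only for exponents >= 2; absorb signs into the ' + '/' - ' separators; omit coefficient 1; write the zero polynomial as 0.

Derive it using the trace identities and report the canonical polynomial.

-x^2*y^4*z^3 + x^3*y^3*z^2 + 2*x*y^5*z^2 + 2*x*y^3*z^4 - x^2*y^4*z + x^2*y^2*z^3 - y^6*z - 2*y^4*z^3 - y^2*z^5 - 2*x^3*y*z^2 - 9*x*y^3*z^2 - 3*x*y*z^4 + 4*x^2*y^2*z + x^2*z^3 + 7*y^4*z + 8*y^2*z^3 + z^5 - x*y^3 + 8*x*y*z^2 - 2*x^2*z - 13*y^2*z - 5*z^3 + 2*x*y + 5*z

and tr(b a b a) = tr(a b) * tr(a b) - tr(1)   [split at repeated a] = z^2 - 2
tr(b a b) = tr(b) * tr(a b) - tr(a) = y*z - x
tr(b a^2 b a) = tr(a) * tr(b a b a) - tr(b a b) = x*z^2 - y*z - x
and tr(b^2) = tr(b) * tr(b) - tr(1) = y^2 - 2
next, tr(b a^2 b) = tr(a) * tr(b^2 a) - tr(b^2) = x*y*z - x^2 - y^2 + 2
and tr(a b a^2 b a) = tr(a) * tr(b a^2 b a) - tr(b a^2 b) = x^2*z^2 - 2*x*y*z + y^2 - 2
tr(b a b a b a) = tr(a b) * tr(a b a b) - tr(a^-1 b^-1)   [split at repeated a] = z^3 - 3*z
next, tr(a b a) = tr(a) * tr(b a) - tr(b) = x*z - y
and tr(b a b a b) = tr(b) * tr(a b a b) - tr(a b a) = y*z^2 - x*z - y
tr(a b a^2 b a b) = tr(a) * tr(b a b a b a) - tr(b a b a b) = x*z^3 - y*z^2 - 2*x*z + y
and tr(b^-1 a b a^2 b a) = tr(a b a^2 b a) * tr(b) - tr(a b a^2 b a b) = x^2*y*z^2 - 2*x*y^2*z - x*z^3 + y^3 + y*z^2 + 2*x*z - 3*y
tr(a b a b^-2 a b a) = tr(b^-1 a b a^2 b a) * tr(b) - tr(b^-1 a b a^2 b a b) = x^2*y^2*z^2 - 2*x*y^3*z - x*y*z^3 - x^2*z^2 + y^4 + y^2*z^2 + 4*x*y*z - 4*y^2 + 2
tr(a^2 b a) = tr(a) * tr(b a^2) - tr(b a) = x^2*z - x*y - z
and tr(b a^2 b a b) = tr(b) * tr(a^2 b a b) - tr(a^2 b a) = x*y*z^2 - x^2*z - y^2*z + z
next, tr(a b a b a^2 b a) = tr(a) * tr(b a^2 b a b a) - tr(b a^2 b a b) = x^2*z^3 - 2*x*y*z^2 - x^2*z + y^2*z + x*y - z
and tr(b a b a b a b a) = tr(a b) * tr(a b a b a b) - tr(a^-1 b^-1 a^-1 b^-1)   [split at repeated a] = z^4 - 4*z^2 + 2
tr(b a b a b a b) = tr(b) * tr(a b a b a b) - tr(a b a b a) = y*z^3 - x*z^2 - 2*y*z + x
next, tr(a b a b a^2 b a b) = tr(a) * tr(b a b a b a b a) - tr(b a b a b a b) = x*z^4 - y*z^3 - 3*x*z^2 + 2*y*z + x
tr(a b a b^-1 a b a b a) = tr(a b a b a^2 b a) * tr(b) - tr(a b a b a^2 b a b) = x^2*y*z^3 - 2*x*y^2*z^2 - x*z^4 - x^2*y*z + y^3*z + y*z^3 + x*y^2 + 3*x*z^2 - 3*y*z - x
and tr(a b a b a b a b a b) = tr(a b a b a b) * tr(a b a b) - tr(b a)   [split at repeated a] = z^5 - 5*z^3 + 5*z
tr(a b a b^-1 a b a b a b) = tr(a b a b a b a b a) * tr(b) - tr(a b a b a b a b a b) = x*y*z^4 - y^2*z^3 - z^5 - 3*x*y*z^2 + 2*y^2*z + 5*z^3 + x*y - 5*z
and tr(b^-1 a b a b^-1 a b a b a) = tr(a b a b^-1 a b a b a) * tr(b) - tr(a b a b^-1 a b a b a b) = x^2*y^2*z^3 - 2*x*y^3*z^2 - 2*x*y*z^4 - x^2*y^2*z + y^4*z + 2*y^2*z^3 + z^5 + x*y^3 + 6*x*y*z^2 - 5*y^2*z - 5*z^3 - 2*x*y + 5*z
tr(b a b a b^-2 a b a b^-1 a) = tr(b^-1 a b a b^-1 a b a b a) * tr(b) - tr(b^-1 a b a b^-1 a b a b a b) = x^2*y^3*z^3 - 2*x*y^4*z^2 - 2*x*y^2*z^4 - x^2*y^3*z - x^2*y*z^3 + y^5*z + 2*y^3*z^3 + y*z^5 + x*y^4 + 8*x*y^2*z^2 + x*z^4 + x^2*y*z - 6*y^3*z - 6*y*z^3 - 3*x*y^2 - 3*x*z^2 + 8*y*z + x
tr(b^-1 a b a b^-1 a^-1 b a b a b^-1) = tr(b a b a b^-2 a b a b^-1) * tr(a) - tr(b a b a b^-2 a b a b^-1 a) = -x^2*y^3*z^3 + x^3*y^2*z^2 + 2*x*y^4*z^2 + 2*x*y^2*z^4 - x^2*y^3*z - y^5*z - 2*y^3*z^3 - y*z^5 - x^3*z^2 - 7*x*y^2*z^2 - x*z^4 + 3*x^2*y*z + 6*y^3*z + 6*y*z^3 - x*y^2 + 3*x*z^2 - 8*y*z + x
next, tr(b^-1 a b a b^-1 a^-1 b a b a) = tr(b a b a b^-1 a b a b^-1) * tr(a) - tr(b a b a b^-1 a b a b^-1 a) = -x^2*y^2*z^3 + x^3*y*z^2 + 2*x*y^3*z^2 + 2*x*y*z^4 - x^2*y^2*z - x^2*z^3 - y^4*z - 2*y^2*z^3 - z^5 - 5*x*y*z^2 + 2*x^2*z + 5*y^2*z + 5*z^3 - x*y - 5*z
and tr(b^-3 a b a b^-1 a^-1 b a b a) = tr(b^-1 a b a b^-1 a^-1 b a b a b^-1) * tr(b) - tr(b^-1 a b a b^-1 a^-1 b a b a) = -x^2*y^4*z^3 + x^3*y^3*z^2 + 2*x*y^5*z^2 + 2*x*y^3*z^4 - x^2*y^4*z + x^2*y^2*z^3 - y^6*z - 2*y^4*z^3 - y^2*z^5 - 2*x^3*y*z^2 - 9*x*y^3*z^2 - 3*x*y*z^4 + 4*x^2*y^2*z + x^2*z^3 + 7*y^4*z + 8*y^2*z^3 + z^5 - x*y^3 + 8*x*y*z^2 - 2*x^2*z - 13*y^2*z - 5*z^3 + 2*x*y + 5*z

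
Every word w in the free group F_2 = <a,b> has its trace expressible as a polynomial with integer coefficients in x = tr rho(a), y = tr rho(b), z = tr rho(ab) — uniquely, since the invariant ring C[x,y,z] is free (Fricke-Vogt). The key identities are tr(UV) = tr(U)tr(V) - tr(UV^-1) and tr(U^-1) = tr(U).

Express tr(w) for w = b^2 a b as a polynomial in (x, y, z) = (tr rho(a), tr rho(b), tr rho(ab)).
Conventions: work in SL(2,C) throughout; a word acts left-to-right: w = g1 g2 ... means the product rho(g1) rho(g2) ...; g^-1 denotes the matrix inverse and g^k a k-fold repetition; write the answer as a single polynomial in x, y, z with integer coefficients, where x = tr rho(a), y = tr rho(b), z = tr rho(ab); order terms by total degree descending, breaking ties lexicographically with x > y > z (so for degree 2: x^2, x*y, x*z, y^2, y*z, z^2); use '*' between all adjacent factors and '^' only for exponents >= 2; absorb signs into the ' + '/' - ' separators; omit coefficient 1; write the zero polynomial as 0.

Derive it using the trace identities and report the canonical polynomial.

y^2*z - x*y - z

so tr(a b^2) = tr(b) tr(a b) - tr(a) = y*z - x
reduce: tr(b^2 a b) = tr(b) tr(a b^2) - tr(a b) = y^2*z - x*y - z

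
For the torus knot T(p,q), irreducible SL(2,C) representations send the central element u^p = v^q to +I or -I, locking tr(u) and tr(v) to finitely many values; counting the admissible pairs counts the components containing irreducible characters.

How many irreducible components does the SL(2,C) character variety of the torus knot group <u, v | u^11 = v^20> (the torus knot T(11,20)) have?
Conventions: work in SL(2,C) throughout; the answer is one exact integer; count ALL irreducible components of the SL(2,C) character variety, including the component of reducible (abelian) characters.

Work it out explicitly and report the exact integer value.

96

In the torus knot group T(11,20), u^11 = v^20 is central, so an irreducible representation sends it to +I or -I (Schur).
This locks tr(u) to 2*cos(pi*alpha/11), alpha in 1..10, and tr(v) to 2*cos(pi*beta/20), beta in 1..19, on each component of irreducible characters.
Consistency of u^11 = (-1)^alpha I with v^20 = (-1)^beta I forces alpha = beta (mod 2).
Enumerate parity-matched pairs: 5*10 odd-odd plus 5*9 even-even gives 95.
Total: 95 irreducible-character components + 1 reducible (abelian) component = 96.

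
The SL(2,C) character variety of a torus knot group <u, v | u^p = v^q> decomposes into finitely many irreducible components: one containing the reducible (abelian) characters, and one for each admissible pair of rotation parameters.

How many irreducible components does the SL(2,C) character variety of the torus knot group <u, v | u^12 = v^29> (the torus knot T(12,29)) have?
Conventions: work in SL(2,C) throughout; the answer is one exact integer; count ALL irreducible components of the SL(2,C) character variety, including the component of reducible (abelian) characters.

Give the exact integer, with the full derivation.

155

In the torus knot group T(12,29), u^12 = v^29 is central, so an irreducible representation sends it to +I or -I (Schur).
So on each irreducible component the traces are pinned: tr(u) = 2*cos(pi*alpha/12) with 1 <= alpha <= 11, tr(v) = 2*cos(pi*beta/29) with 1 <= beta <= 28.
Consistency of u^12 = (-1)^alpha I with v^29 = (-1)^beta I forces alpha = beta (mod 2).
count pairs: odd alpha (6 choices) x odd beta (14), plus even alpha (5) x even beta (14): 6*14 + 5*14 = 154.
components with irreducible characters: 154; plus the single component of reducible (abelian) characters: total 155.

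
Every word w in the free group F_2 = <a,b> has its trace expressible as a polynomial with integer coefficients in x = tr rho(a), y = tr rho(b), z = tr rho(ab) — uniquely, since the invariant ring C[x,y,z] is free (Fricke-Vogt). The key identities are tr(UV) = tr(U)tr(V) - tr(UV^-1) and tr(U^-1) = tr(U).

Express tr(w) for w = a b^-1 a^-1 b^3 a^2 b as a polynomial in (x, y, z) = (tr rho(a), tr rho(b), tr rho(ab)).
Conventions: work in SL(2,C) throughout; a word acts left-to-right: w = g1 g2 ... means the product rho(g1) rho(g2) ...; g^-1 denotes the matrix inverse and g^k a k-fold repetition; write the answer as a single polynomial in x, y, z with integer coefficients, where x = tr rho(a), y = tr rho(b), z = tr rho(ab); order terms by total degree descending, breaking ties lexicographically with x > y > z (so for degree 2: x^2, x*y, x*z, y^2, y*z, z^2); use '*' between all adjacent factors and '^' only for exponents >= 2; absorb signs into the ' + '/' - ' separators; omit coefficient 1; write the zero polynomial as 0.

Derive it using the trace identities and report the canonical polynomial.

-x^2*y^3*z^2 + x^3*y^2*z + 2*x*y^4*z + x*y^2*z^3 - x^2*y^3 + x^2*y*z^2 - y^5 - y^3*z^2 - x^3*z - 6*x*y^2*z - x*z^3 + x^2*y + 5*y^3 + 2*y*z^2 + 3*x*z - 5*y

trace(a b a b) = trace(b a)*trace(b a) - trace(1)   [split at a repeated b] = z^2 - 2
trace(a b a) = trace(a)*trace(b a) - trace(b)   [square of a] = x*z - y
trace(b a b^2 a) = trace(b)*trace(a b a b) - trace(a b a)   [square of b] = y*z^2 - x*z - y
trace(b a b) = trace(b)*trace(a b) - trace(a)   [square of b] = y*z - x
trace(b a b^2) = trace(b)*trace(b a b) - trace(b a)   [square of b] = y^2*z - x*y - z
and trace(b^2 a^2 b a) = trace(a)*trace(b a b^2 a) - trace(b a b^2)   [square of a] = x*y*z^2 - x^2*z - y^2*z + z
trace(b a^2 b a) = trace(a)*trace(b a b a) - trace(b a b)   [square of a] = x*z^2 - y*z - x
and trace(a^2) = trace(a)*trace(a) - trace(1)   [square of a] = x^2 - 2
and trace(b a^2 b) = trace(b)*trace(a^2 b) - trace(a^2)   [square of b] = x*y*z - x^2 - y^2 + 2
next, trace(a^2 b a^2 b) = trace(a)*trace(b a^2 b a) - trace(b a^2 b)   [square of a] = x^2*z^2 - 2*x*y*z + y^2 - 2
and trace(a^2 b a) = trace(a)*trace(a b a) - trace(a b)   [square of a] = x^2*z - x*y - z
next, trace(a^2 b a^2) = trace(a)*trace(a^2 b a) - trace(a^2 b)   [square of a] = x^3*z - x^2*y - 2*x*z + y
and trace(b a^2 b a^2 b) = trace(b)*trace(a^2 b a^2 b) - trace(a^2 b a^2)   [square of b] = x^2*y*z^2 - x^3*z - 2*x*y^2*z + x^2*y + y^3 + 2*x*z - 3*y
trace(a b^3 a^2 b a) = trace(b)*trace(b a^2 b a^2 b) - trace(b a^2 b a^2)   [square of b] = x^2*y^2*z^2 - x^3*y*z - 2*x*y^3*z + x^2*y^2 - x^2*z^2 + y^4 + 4*x*y*z - 4*y^2 + 2
next, trace(a b a b a b) = trace(a b)*trace(a b a b) - trace(a^-1 b^-1)   [split at a repeated a] = z^3 - 3*z
trace(b a b a b a b) = trace(b)*trace(a b a b a b) - trace(a b a b a)   [square of b] = y*z^3 - x*z^2 - 2*y*z + x
and trace(b a b a b^3 a) = trace(b)*trace(b a b a b a b) - trace(b a b a b a)   [square of b] = y^2*z^3 - x*y*z^2 - 2*y^2*z - z^3 + x*y + 3*z
and trace(b a b a b^2) = trace(b)*trace(a b a b^2) - trace(a b a b)   [square of b] = y^2*z^2 - x*y*z - y^2 - z^2 + 2
next, trace(b a b a b^3) = trace(b)*trace(b a b a b^2) - trace(b a b a b)   [square of b] = y^3*z^2 - x*y^2*z - y^3 - 2*y*z^2 + x*z + 3*y
next, trace(a b^3 a^2 b a b) = trace(a)*trace(b a b a b^3 a) - trace(b a b a b^3)   [square of a] = x*y^2*z^3 - x^2*y*z^2 - y^3*z^2 - x*y^2*z - x*z^3 + x^2*y + y^3 + 2*y*z^2 + 2*x*z - 3*y
and trace(b^3 a^2 b a b^-1 a) = trace(a b^3 a^2 b a)*trace(b) - trace(a b^3 a^2 b a b)   [inverse elimination on b] = x^2*y^3*z^2 - x^3*y^2*z - 2*x*y^4*z - x*y^2*z^3 + x^2*y^3 + y^5 + y^3*z^2 + 5*x*y^2*z + x*z^3 - x^2*y - 5*y^3 - 2*y*z^2 - 2*x*z + 5*y
and trace(a b^-1 a^-1 b^3 a^2 b) = trace(b^3 a^2 b a b^-1)*trace(a) - trace(b^3 a^2 b a b^-1 a)   [inverse elimination on a] = -x^2*y^3*z^2 + x^3*y^2*z + 2*x*y^4*z + x*y^2*z^3 - x^2*y^3 + x^2*y*z^2 - y^5 - y^3*z^2 - x^3*z - 6*x*y^2*z - x*z^3 + x^2*y + 5*y^3 + 2*y*z^2 + 3*x*z - 5*y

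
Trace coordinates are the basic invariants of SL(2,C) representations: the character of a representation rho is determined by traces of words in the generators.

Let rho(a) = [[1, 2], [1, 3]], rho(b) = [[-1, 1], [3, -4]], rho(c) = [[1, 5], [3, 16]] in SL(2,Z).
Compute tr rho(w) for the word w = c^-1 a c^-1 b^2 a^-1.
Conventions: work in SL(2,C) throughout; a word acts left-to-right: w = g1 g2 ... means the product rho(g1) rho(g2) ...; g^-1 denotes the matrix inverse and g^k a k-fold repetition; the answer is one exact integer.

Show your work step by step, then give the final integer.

5199

rho(c^-1) = [[16, -5], [-3, 1]]
... * rho(a) = [[1, 2], [1, 3]]  ->  [[11, 17], [-2, -3]]
... * rho(c^-1) = [[16, -5], [-3, 1]]  ->  [[125, -38], [-23, 7]]
... * rho(b) = [[-1, 1], [3, -4]]  ->  [[-239, 277], [44, -51]]
... * rho(b) = [[-1, 1], [3, -4]]  ->  [[1070, -1347], [-197, 248]]
... * rho(a^-1) = [[3, -2], [-1, 1]]  ->  [[4557, -3487], [-839, 642]]
tr = 4557 + 642 = 5199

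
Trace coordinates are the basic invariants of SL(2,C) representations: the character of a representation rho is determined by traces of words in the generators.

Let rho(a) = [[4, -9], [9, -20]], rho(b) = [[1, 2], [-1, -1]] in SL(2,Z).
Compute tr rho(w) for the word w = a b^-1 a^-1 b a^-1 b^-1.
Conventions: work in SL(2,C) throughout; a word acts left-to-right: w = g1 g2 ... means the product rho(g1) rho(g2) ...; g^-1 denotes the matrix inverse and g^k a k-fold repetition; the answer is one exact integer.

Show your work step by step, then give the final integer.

145554

rho(a) = [[4, -9], [9, -20]]
... * rho(b^-1) = [[-1, -2], [1, 1]]  ->  [[-13, -17], [-29, -38]]
... * rho(a^-1) = [[-20, 9], [-9, 4]]  ->  [[413, -185], [922, -413]]
... * rho(b) = [[1, 2], [-1, -1]]  ->  [[598, 1011], [1335, 2257]]
... * rho(a^-1) = [[-20, 9], [-9, 4]]  ->  [[-21059, 9426], [-47013, 21043]]
... * rho(b^-1) = [[-1, -2], [1, 1]]  ->  [[30485, 51544], [68056, 115069]]
tr = 30485 + 115069 = 145554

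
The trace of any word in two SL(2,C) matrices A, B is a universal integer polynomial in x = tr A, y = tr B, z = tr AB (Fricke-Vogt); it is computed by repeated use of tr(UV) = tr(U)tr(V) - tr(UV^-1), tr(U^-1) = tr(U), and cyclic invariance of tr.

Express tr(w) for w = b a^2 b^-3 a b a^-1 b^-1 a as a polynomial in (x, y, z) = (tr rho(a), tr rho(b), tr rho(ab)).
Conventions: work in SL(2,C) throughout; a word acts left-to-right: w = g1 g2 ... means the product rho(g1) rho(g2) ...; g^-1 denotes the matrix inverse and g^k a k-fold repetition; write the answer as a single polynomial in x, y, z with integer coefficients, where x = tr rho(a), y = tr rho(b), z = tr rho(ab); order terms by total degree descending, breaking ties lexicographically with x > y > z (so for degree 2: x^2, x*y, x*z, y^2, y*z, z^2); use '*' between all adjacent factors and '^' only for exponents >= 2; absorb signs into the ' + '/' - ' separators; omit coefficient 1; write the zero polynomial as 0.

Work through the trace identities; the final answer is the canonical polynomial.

-x^3*y^4*z^2 + x^4*y^3*z + 2*x^2*y^5*z + 2*x^2*y^3*z^3 - x^3*y^4 + x^3*y^2*z^2 - x*y^6 - 2*x*y^4*z^2 - x*y^2*z^4 - 2*x^4*y*z - 7*x^2*y^3*z - 3*x^2*y*z^3 + 2*x^3*y^2 + x^3*z^2 + 5*x*y^4 + 5*x*y^2*z^2 + x*z^4 + 7*x^2*y*z + y^3*z + y*z^3 - 5*x*y^2 - 3*x*z^2 - 3*y*z - x

trace(a b a) = trace(a) * trace(b a) - trace(b)  (reduce the a square) = x*z - y
trace(a b a^2) = trace(a) * trace(a b a) - trace(a b)  (reduce the a square) = x^2*z - x*y - z
trace(a^2 b a^2) = trace(a) * trace(a b a^2) - trace(a b a)  (reduce the a square) = x^3*z - x^2*y - 2*x*z + y
trace(b a b a) = trace(a b) * trace(a b) - trace(1)  (split on a) = z^2 - 2
trace(b a b) = trace(b) * trace(a b) - trace(a)  (reduce the b square) = y*z - x
trace(b a^2 b a) = trace(a) * trace(b a b a) - trace(b a b)  (reduce the a square) = x*z^2 - y*z - x
trace(b^2) = trace(b) * trace(b) - trace(1)  (reduce the b square) = y^2 - 2
trace(b a^2 b) = trace(a) * trace(b^2 a) - trace(b^2)  (reduce the a square) = x*y*z - x^2 - y^2 + 2
trace(a^2 b a^2 b) = trace(a) * trace(b a^2 b a) - trace(b a^2 b)  (reduce the a square) = x^2*z^2 - 2*x*y*z + y^2 - 2
trace(b^-1 a^2 b a^2) = trace(a^2 b a^2) * trace(b) - trace(a^2 b a^2 b)  (eliminate b^-1) = x^3*y*z - x^2*y^2 - x^2*z^2 + 2
trace(b^-2 a^2 b a^2) = trace(b^-1 a^2 b a^2) * trace(b) - trace(b^-1 a^2 b a^2 b)  (eliminate b^-1) = x^3*y^2*z - x^2*y^3 - x^2*y*z^2 - x^3*z + x^2*y + 2*x*z + y
trace(a b a^2 b^-3 a) = trace(b^-2 a^2 b a^2) * trace(b) - trace(b^-2 a^2 b a^2 b)  (eliminate b^-1) = x^3*y^3*z - x^2*y^4 - x^2*y^2*z^2 - 2*x^3*y*z + 2*x^2*y^2 + x^2*z^2 + 2*x*y*z + y^2 - 2
trace(b a^3 b a) = trace(a) * trace(a b a b a) - trace(a b a b)  (reduce the a square) = x^2*z^2 - x*y*z - x^2 - z^2 + 2
trace(b a^3 b) = trace(a) * trace(b^2 a^2) - trace(b^2 a)  (reduce the a square) = x^2*y*z - x^3 - x*y^2 - y*z + 3*x
trace(a b a^3 b a) = trace(a) * trace(b a^3 b a) - trace(b a^3 b)  (reduce the a square) = x^3*z^2 - 2*x^2*y*z + x*y^2 - x*z^2 + y*z - x
trace(b a b a b a) = trace(a b a b) * trace(a b) - trace(b a)  (split on a) = z^3 - 3*z
trace(b a b a b) = trace(b) * trace(a b a b) - trace(a b a)  (reduce the b square) = y*z^2 - x*z - y
trace(a b a b a b a) = trace(a) * trace(b a b a b a) - trace(b a b a b)  (reduce the a square) = x*z^3 - y*z^2 - 2*x*z + y
trace(a b a^3 b a b) = trace(a) * trace(a b a b a b a) - trace(a b a b a b)  (reduce the a square) = x^2*z^3 - x*y*z^2 - 2*x^2*z - z^3 + x*y + 3*z
trace(a b a b^-1 a b a^2) = trace(a b a^3 b a) * trace(b) - trace(a b a^3 b a b)  (eliminate b^-1) = x^3*y*z^2 - 2*x^2*y^2*z - x^2*z^3 + x*y^3 + 2*x^2*z + y^2*z + z^3 - 2*x*y - 3*z
trace(b a b^2) = trace(b) * trace(b a b) - trace(b a)  (reduce the b square) = y^2*z - x*y - z
trace(b a^2 b a b) = trace(a) * trace(b a b^2 a) - trace(b a b^2)  (reduce the a square) = x*y*z^2 - x^2*z - y^2*z + z
trace(a b a^2 b a b a) = trace(a) * trace(b a^2 b a b a) - trace(b a^2 b a b)  (reduce the a square) = x^2*z^3 - 2*x*y*z^2 - x^2*z + y^2*z + x*y - z
trace(b a b a b a b a) = trace(a b a b a b) * trace(a b) - trace(b a b a)  (split on a) = z^4 - 4*z^2 + 2
trace(b a b a b a b) = trace(b) * trace(a b a b a b) - trace(a b a b a)  (reduce the b square) = y*z^3 - x*z^2 - 2*y*z + x
trace(a b a^2 b a b a b) = trace(a) * trace(b a b a b a b a) - trace(b a b a b a b)  (reduce the a square) = x*z^4 - y*z^3 - 3*x*z^2 + 2*y*z + x
trace(a b a b^-1 a b a^2 b) = trace(a b a^2 b a b a) * trace(b) - trace(a b a^2 b a b a b)  (eliminate b^-1) = x^2*y*z^3 - 2*x*y^2*z^2 - x*z^4 - x^2*y*z + y^3*z + y*z^3 + x*y^2 + 3*x*z^2 - 3*y*z - x
trace(b^-1 a b a b^-1 a b a^2) = trace(a b a b^-1 a b a^2) * trace(b) - trace(a b a b^-1 a b a^2 b)  (eliminate b^-1) = x^3*y^2*z^2 - 2*x^2*y^3*z - 2*x^2*y*z^3 + x*y^4 + 2*x*y^2*z^2 + x*z^4 + 3*x^2*y*z - 3*x*y^2 - 3*x*z^2 + x
trace(b^-1 a b a b^-1 a b a^2 b^-1) = trace(b^-1 a b a b^-1 a b a^2) * trace(b) - trace(b^-1 a b a b^-1 a b a^2 b)  (eliminate b^-1) = x^3*y^3*z^2 - 2*x^2*y^4*z - 2*x^2*y^2*z^3 - x^3*y*z^2 + x*y^5 + 2*x*y^3*z^2 + x*y*z^4 + 5*x^2*y^2*z + x^2*z^3 - 4*x*y^3 - 3*x*y*z^2 - 2*x^2*z - y^2*z - z^3 + 3*x*y + 3*z
trace(b^-1 a b a^2 b^-3 a b a) = trace(b^-1 a b a b^-1 a b a^2 b^-1) * trace(b) - trace(b^-1 a b a b^-1 a b a^2)  (eliminate b^-1) = x^3*y^4*z^2 - 2*x^2*y^5*z - 2*x^2*y^3*z^3 - 2*x^3*y^2*z^2 + x*y^6 + 2*x*y^4*z^2 + x*y^2*z^4 + 7*x^2*y^3*z + 3*x^2*y*z^3 - 5*x*y^4 - 5*x*y^2*z^2 - x*z^4 - 5*x^2*y*z - y^3*z - y*z^3 + 6*x*y^2 + 3*x*z^2 + 3*y*z - x
trace(b a^2 b^-3 a b a^-1 b^-1 a) = trace(b^-1 a b a^2 b^-3 a b) * trace(a) - trace(b^-1 a b a^2 b^-3 a b a)  (eliminate a^-1) = -x^3*y^4*z^2 + x^4*y^3*z + 2*x^2*y^5*z + 2*x^2*y^3*z^3 - x^3*y^4 + x^3*y^2*z^2 - x*y^6 - 2*x*y^4*z^2 - x*y^2*z^4 - 2*x^4*y*z - 7*x^2*y^3*z - 3*x^2*y*z^3 + 2*x^3*y^2 + x^3*z^2 + 5*x*y^4 + 5*x*y^2*z^2 + x*z^4 + 7*x^2*y*z + y^3*z + y*z^3 - 5*x*y^2 - 3*x*z^2 - 3*y*z - x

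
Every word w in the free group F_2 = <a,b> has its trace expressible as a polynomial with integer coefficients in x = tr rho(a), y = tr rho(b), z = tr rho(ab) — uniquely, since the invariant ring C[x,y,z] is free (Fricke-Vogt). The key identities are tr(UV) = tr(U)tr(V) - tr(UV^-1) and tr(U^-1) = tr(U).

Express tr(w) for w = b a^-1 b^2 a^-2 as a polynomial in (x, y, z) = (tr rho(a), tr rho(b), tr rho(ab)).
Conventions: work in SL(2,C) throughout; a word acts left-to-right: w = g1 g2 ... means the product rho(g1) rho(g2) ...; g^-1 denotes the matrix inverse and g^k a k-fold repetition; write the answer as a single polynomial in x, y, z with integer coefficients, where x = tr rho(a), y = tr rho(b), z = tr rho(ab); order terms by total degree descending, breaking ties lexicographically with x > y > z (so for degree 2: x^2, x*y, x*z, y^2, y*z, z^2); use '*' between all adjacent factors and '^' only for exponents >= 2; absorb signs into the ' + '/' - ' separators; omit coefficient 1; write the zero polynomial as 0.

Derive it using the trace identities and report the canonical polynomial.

x^3*y^3 - 2*x^2*y^2*z - x^3*y - x*y^3 + x*y*z^2 + x^2*z + y^2*z + x*y - z

use: trace(b^2) = trace(b) trace(b) - trace(1) = y^2 - 2
apply: trace(b^3) = trace(b) trace(b^2) - trace(b) = y^3 - 3*y
trace(b a b) = trace(b) trace(a b) - trace(a) = y*z - x
apply: trace(b^3 a) = trace(b) trace(b a b) - trace(b a) = y^2*z - x*y - z
use: trace(b a^-1 b^2) = trace(b^3) trace(a) - trace(b^3 a) = x*y^3 - y^2*z - 2*x*y + z
trace(a b a b) = trace(b a) trace(b a) - trace(1) = z^2 - 2
trace(a b a) = trace(a) trace(b a) - trace(b) = x*z - y
use: trace(b^2 a b a) = trace(b) trace(a b a b) - trace(a b a) = y*z^2 - x*z - y
apply: trace(b a^-1 b^2 a) = trace(b^2 a b) trace(a) - trace(b^2 a b a) = x*y^2*z - x^2*y - y*z^2 + y
trace(a^-1 b a^-1 b^2) = trace(b a^-1 b^2) trace(a) - trace(b a^-1 b^2 a) = x^2*y^3 - 2*x*y^2*z - x^2*y + y*z^2 + x*z - y
apply: trace(b a^-1 b^2 a^-2) = trace(a^-1 b a^-1 b^2) trace(a) - trace(a^-1 b a^-1 b^2 a) = x^3*y^3 - 2*x^2*y^2*z - x^3*y - x*y^3 + x*y*z^2 + x^2*z + y^2*z + x*y - z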